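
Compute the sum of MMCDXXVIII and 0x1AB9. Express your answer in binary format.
Convert MMCDXXVIII (Roman numeral) → 1000 + 1000 + 400 + 10 + 10 + 5 + 1 + 1 + 1 = 2428 (decimal)
Convert 0x1AB9 (hexadecimal) → 1×4096 + 10×256 + 11×16 + 9 = 6841 (decimal)
Compute 2428 + 6841 = 9269
Convert 9269 (decimal) → 9269 = 8192 + 1024 + 32 + 16 + 4 + 1 → 0b10010000110101 (binary)
0b10010000110101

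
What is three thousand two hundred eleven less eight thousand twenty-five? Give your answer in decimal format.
Convert three thousand two hundred eleven (English words) → 3×1000 + 2×100 + 11 = 3211 (decimal)
Convert eight thousand twenty-five (English words) → 8×1000 + 25 = 8025 (decimal)
Compute 3211 - 8025 = -4814
-4814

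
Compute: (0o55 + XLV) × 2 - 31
Convert 0o55 (octal) → 5×8 + 5 = 45 (decimal)
Convert XLV (Roman numeral) → 40 + 5 = 45 (decimal)
Expression in decimal: (45 + 45) × 2 - 31
Parentheses first: 45 + 45 = 90
Multiply: 90 × 2 = 180
Subtract: 180 - 31 = 149
149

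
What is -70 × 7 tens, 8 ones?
Convert 7 tens, 8 ones (place-value notation) → 7×10 + 8 = 78 (decimal)
Compute -70 × 78 = -5460
-5460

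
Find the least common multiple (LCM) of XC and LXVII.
Convert XC (Roman numeral) → 90 (decimal)
Convert LXVII (Roman numeral) → 50 + 10 + 5 + 1 + 1 = 67 (decimal)
Compute lcm(90, 67) = 6030
6030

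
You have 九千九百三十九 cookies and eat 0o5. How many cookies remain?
Convert 九千九百三十九 (Chinese numeral) → 9×1000 + 9×100 + 3×10 + 9 = 9939 (decimal)
Convert 0o5 (octal) → 5 (decimal)
Compute 9939 - 5 = 9934
9934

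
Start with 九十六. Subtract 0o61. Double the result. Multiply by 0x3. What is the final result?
Convert 九十六 (Chinese numeral) → 9×10 + 6 = 96 (decimal)
Start: 96
Convert 0o61 (octal) → 6×8 + 1 = 49 (decimal)
96 - 49 = 47
47 × 2 = 94
Convert 0x3 (hexadecimal) → 3 (decimal)
94 × 3 = 282
282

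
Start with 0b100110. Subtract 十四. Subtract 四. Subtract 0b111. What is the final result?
Convert 0b100110 (binary) → 32 + 4 + 2 = 38 (decimal)
Start: 38
Convert 十四 (Chinese numeral) → 1×10 + 4 = 14 (decimal)
38 - 14 = 24
Convert 四 (Chinese numeral) → 4 (decimal)
24 - 4 = 20
Convert 0b111 (binary) → 4 + 2 + 1 = 7 (decimal)
20 - 7 = 13
13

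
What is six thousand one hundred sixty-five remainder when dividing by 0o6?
Convert six thousand one hundred sixty-five (English words) → 6×1000 + 1×100 + 65 = 6165 (decimal)
Convert 0o6 (octal) → 6 (decimal)
Compute 6165 mod 6 = 3
3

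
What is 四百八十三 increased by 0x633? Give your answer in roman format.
Convert 四百八十三 (Chinese numeral) → 4×100 + 8×10 + 3 = 483 (decimal)
Convert 0x633 (hexadecimal) → 6×256 + 3×16 + 3 = 1587 (decimal)
Compute 483 + 1587 = 2070
Convert 2070 (decimal) → 2070 = 1000 + 1000 + 50 + 10 + 10 → MMLXX (Roman numeral)
MMLXX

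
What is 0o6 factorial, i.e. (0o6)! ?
Convert 0o6 (octal) → 6 (decimal)
Compute 6! = 720
720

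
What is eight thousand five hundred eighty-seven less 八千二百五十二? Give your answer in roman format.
Convert eight thousand five hundred eighty-seven (English words) → 8×1000 + 5×100 + 87 = 8587 (decimal)
Convert 八千二百五十二 (Chinese numeral) → 8×1000 + 2×100 + 5×10 + 2 = 8252 (decimal)
Compute 8587 - 8252 = 335
Convert 335 (decimal) → 335 = 100 + 100 + 100 + 10 + 10 + 10 + 5 → CCCXXXV (Roman numeral)
CCCXXXV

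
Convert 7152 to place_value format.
Convert 7152 (decimal) → 7152 = 7×1000 + 1×100 + 5×10 + 2 → 7 thousands, 1 hundred, 5 tens, 2 ones (place-value notation)
7 thousands, 1 hundred, 5 tens, 2 ones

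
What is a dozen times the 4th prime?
Convert a dozen (colloquial) → 12 (decimal)
Convert the 4th prime (prime index) → 7 (decimal)
Compute 12 × 7 = 84
84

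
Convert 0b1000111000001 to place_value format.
Convert 0b1000111000001 (binary) → 4096 + 256 + 128 + 64 + 1 = 4545 (decimal)
Convert 4545 (decimal) → 4545 = 4×1000 + 5×100 + 4×10 + 5 → 4 thousands, 5 hundreds, 4 tens, 5 ones (place-value notation)
4 thousands, 5 hundreds, 4 tens, 5 ones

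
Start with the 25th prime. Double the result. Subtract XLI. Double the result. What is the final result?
Convert the 25th prime (prime index) → 97 (decimal)
Start: 97
97 × 2 = 194
Convert XLI (Roman numeral) → 40 + 1 = 41 (decimal)
194 - 41 = 153
153 × 2 = 306
306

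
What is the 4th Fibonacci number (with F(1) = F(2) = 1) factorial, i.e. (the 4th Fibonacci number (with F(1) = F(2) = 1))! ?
Convert the 4th Fibonacci number (with F(1) = F(2) = 1) (Fibonacci index) → 1, 1, 2, 3 → 3 (decimal)
Compute 3! = 6
6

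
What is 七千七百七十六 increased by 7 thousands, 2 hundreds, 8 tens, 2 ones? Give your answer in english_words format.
Convert 七千七百七十六 (Chinese numeral) → 7×1000 + 7×100 + 7×10 + 6 = 7776 (decimal)
Convert 7 thousands, 2 hundreds, 8 tens, 2 ones (place-value notation) → 7×1000 + 2×100 + 8×10 + 2 = 7282 (decimal)
Compute 7776 + 7282 = 15058
Convert 15058 (decimal) → 15058 = 15×1000 + 58 → fifteen thousand fifty-eight (English words)
fifteen thousand fifty-eight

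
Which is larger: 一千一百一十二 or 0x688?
Convert 一千一百一十二 (Chinese numeral) → 1×1000 + 1×100 + 1×10 + 2 = 1112 (decimal)
Convert 0x688 (hexadecimal) → 6×256 + 8×16 + 8 = 1672 (decimal)
Compare 1112 vs 1672: larger = 1672
1672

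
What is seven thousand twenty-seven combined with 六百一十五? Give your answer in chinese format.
Convert seven thousand twenty-seven (English words) → 7×1000 + 27 = 7027 (decimal)
Convert 六百一十五 (Chinese numeral) → 6×100 + 1×10 + 5 = 615 (decimal)
Compute 7027 + 615 = 7642
Convert 7642 (decimal) → 7642 = 7×1000 + 6×100 + 4×10 + 2 → 七千六百四十二 (Chinese numeral)
七千六百四十二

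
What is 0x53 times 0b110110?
Convert 0x53 (hexadecimal) → 5×16 + 3 = 83 (decimal)
Convert 0b110110 (binary) → 32 + 16 + 4 + 2 = 54 (decimal)
Compute 83 × 54 = 4482
4482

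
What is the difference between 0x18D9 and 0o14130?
Convert 0x18D9 (hexadecimal) → 1×4096 + 8×256 + 13×16 + 9 = 6361 (decimal)
Convert 0o14130 (octal) → 1×4096 + 4×512 + 1×64 + 3×8 = 6232 (decimal)
Difference: |6361 - 6232| = 129
129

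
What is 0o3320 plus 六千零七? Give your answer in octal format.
Convert 0o3320 (octal) → 3×512 + 3×64 + 2×8 = 1744 (decimal)
Convert 六千零七 (Chinese numeral) → 6×1000 + 7 = 6007 (decimal)
Compute 1744 + 6007 = 7751
Convert 7751 (decimal) → 7751 = 1×4096 + 7×512 + 1×64 + 7 → 0o17107 (octal)
0o17107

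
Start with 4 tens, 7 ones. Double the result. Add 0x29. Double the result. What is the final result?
Convert 4 tens, 7 ones (place-value notation) → 4×10 + 7 = 47 (decimal)
Start: 47
47 × 2 = 94
Convert 0x29 (hexadecimal) → 2×16 + 9 = 41 (decimal)
94 + 41 = 135
135 × 2 = 270
270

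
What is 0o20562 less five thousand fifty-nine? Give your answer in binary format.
Convert 0o20562 (octal) → 2×4096 + 5×64 + 6×8 + 2 = 8562 (decimal)
Convert five thousand fifty-nine (English words) → 5×1000 + 59 = 5059 (decimal)
Compute 8562 - 5059 = 3503
Convert 3503 (decimal) → 3503 = 2048 + 1024 + 256 + 128 + 32 + 8 + 4 + 2 + 1 → 0b110110101111 (binary)
0b110110101111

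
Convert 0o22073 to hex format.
Convert 0o22073 (octal) → 2×4096 + 2×512 + 7×8 + 3 = 9275 (decimal)
Convert 9275 (decimal) → 9275 = 2×4096 + 4×256 + 3×16 + 11 → 0x243B (hexadecimal)
0x243B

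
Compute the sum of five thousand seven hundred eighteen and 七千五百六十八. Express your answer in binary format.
Convert five thousand seven hundred eighteen (English words) → 5×1000 + 7×100 + 18 = 5718 (decimal)
Convert 七千五百六十八 (Chinese numeral) → 7×1000 + 5×100 + 6×10 + 8 = 7568 (decimal)
Compute 5718 + 7568 = 13286
Convert 13286 (decimal) → 13286 = 8192 + 4096 + 512 + 256 + 128 + 64 + 32 + 4 + 2 → 0b11001111100110 (binary)
0b11001111100110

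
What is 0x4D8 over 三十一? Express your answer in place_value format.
Convert 0x4D8 (hexadecimal) → 4×256 + 13×16 + 8 = 1240 (decimal)
Convert 三十一 (Chinese numeral) → 3×10 + 1 = 31 (decimal)
Compute 1240 ÷ 31 = 40
Convert 40 (decimal) → 40 = 4×10 → 4 tens (place-value notation)
4 tens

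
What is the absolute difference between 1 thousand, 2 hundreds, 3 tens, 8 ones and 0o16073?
Convert 1 thousand, 2 hundreds, 3 tens, 8 ones (place-value notation) → 1×1000 + 2×100 + 3×10 + 8 = 1238 (decimal)
Convert 0o16073 (octal) → 1×4096 + 6×512 + 7×8 + 3 = 7227 (decimal)
Compute |1238 - 7227| = 5989
5989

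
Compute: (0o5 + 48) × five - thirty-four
Convert 0o5 (octal) → 5 (decimal)
Convert five (English words) → 5 (decimal)
Convert thirty-four (English words) → 34 (decimal)
Expression in decimal: (5 + 48) × 5 - 34
Parentheses first: 5 + 48 = 53
Multiply: 53 × 5 = 265
Subtract: 265 - 34 = 231
231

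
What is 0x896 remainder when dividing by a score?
Convert 0x896 (hexadecimal) → 8×256 + 9×16 + 6 = 2198 (decimal)
Convert a score (colloquial) → 20 (decimal)
Compute 2198 mod 20 = 18
18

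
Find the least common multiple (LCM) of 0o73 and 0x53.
Convert 0o73 (octal) → 7×8 + 3 = 59 (decimal)
Convert 0x53 (hexadecimal) → 5×16 + 3 = 83 (decimal)
Compute lcm(59, 83) = 4897
4897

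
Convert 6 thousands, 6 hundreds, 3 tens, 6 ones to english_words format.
Convert 6 thousands, 6 hundreds, 3 tens, 6 ones (place-value notation) → 6×1000 + 6×100 + 3×10 + 6 = 6636 (decimal)
Convert 6636 (decimal) → 6636 = 6×1000 + 6×100 + 36 → six thousand six hundred thirty-six (English words)
six thousand six hundred thirty-six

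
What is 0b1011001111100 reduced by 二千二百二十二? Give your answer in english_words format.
Convert 0b1011001111100 (binary) → 4096 + 1024 + 512 + 64 + 32 + 16 + 8 + 4 = 5756 (decimal)
Convert 二千二百二十二 (Chinese numeral) → 2×1000 + 2×100 + 2×10 + 2 = 2222 (decimal)
Compute 5756 - 2222 = 3534
Convert 3534 (decimal) → 3534 = 3×1000 + 5×100 + 34 → three thousand five hundred thirty-four (English words)
three thousand five hundred thirty-four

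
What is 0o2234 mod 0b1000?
Convert 0o2234 (octal) → 2×512 + 2×64 + 3×8 + 4 = 1180 (decimal)
Convert 0b1000 (binary) → 8 (decimal)
Compute 1180 mod 8 = 4
4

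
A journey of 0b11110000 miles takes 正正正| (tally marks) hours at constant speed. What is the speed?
Convert 0b11110000 (binary) → 128 + 64 + 32 + 16 = 240 (decimal)
Convert 正正正| (tally marks) → 5 + 5 + 5 + 1 = 16 (decimal)
Compute 240 ÷ 16 = 15
15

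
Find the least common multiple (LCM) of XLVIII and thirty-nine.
Convert XLVIII (Roman numeral) → 40 + 5 + 1 + 1 + 1 = 48 (decimal)
Convert thirty-nine (English words) → 39 (decimal)
Compute lcm(48, 39) = 624
624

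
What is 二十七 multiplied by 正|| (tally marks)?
Convert 二十七 (Chinese numeral) → 2×10 + 7 = 27 (decimal)
Convert 正|| (tally marks) → 5 + 2 = 7 (decimal)
Compute 27 × 7 = 189
189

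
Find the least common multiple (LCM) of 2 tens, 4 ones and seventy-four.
Convert 2 tens, 4 ones (place-value notation) → 2×10 + 4 = 24 (decimal)
Convert seventy-four (English words) → 74 (decimal)
Compute lcm(24, 74) = 888
888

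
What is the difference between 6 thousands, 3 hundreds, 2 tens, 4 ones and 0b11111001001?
Convert 6 thousands, 3 hundreds, 2 tens, 4 ones (place-value notation) → 6×1000 + 3×100 + 2×10 + 4 = 6324 (decimal)
Convert 0b11111001001 (binary) → 1024 + 512 + 256 + 128 + 64 + 8 + 1 = 1993 (decimal)
Difference: |6324 - 1993| = 4331
4331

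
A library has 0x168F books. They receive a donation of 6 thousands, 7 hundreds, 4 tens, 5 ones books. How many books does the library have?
Convert 0x168F (hexadecimal) → 1×4096 + 6×256 + 8×16 + 15 = 5775 (decimal)
Convert 6 thousands, 7 hundreds, 4 tens, 5 ones (place-value notation) → 6×1000 + 7×100 + 4×10 + 5 = 6745 (decimal)
Compute 5775 + 6745 = 12520
12520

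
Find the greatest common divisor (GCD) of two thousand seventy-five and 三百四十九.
Convert two thousand seventy-five (English words) → 2×1000 + 75 = 2075 (decimal)
Convert 三百四十九 (Chinese numeral) → 3×100 + 4×10 + 9 = 349 (decimal)
Compute gcd(2075, 349) = 1
1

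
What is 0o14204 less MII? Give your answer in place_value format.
Convert 0o14204 (octal) → 1×4096 + 4×512 + 2×64 + 4 = 6276 (decimal)
Convert MII (Roman numeral) → 1000 + 1 + 1 = 1002 (decimal)
Compute 6276 - 1002 = 5274
Convert 5274 (decimal) → 5274 = 5×1000 + 2×100 + 7×10 + 4 → 5 thousands, 2 hundreds, 7 tens, 4 ones (place-value notation)
5 thousands, 2 hundreds, 7 tens, 4 ones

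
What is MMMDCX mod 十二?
Convert MMMDCX (Roman numeral) → 1000 + 1000 + 1000 + 500 + 100 + 10 = 3610 (decimal)
Convert 十二 (Chinese numeral) → 1×10 + 2 = 12 (decimal)
Compute 3610 mod 12 = 10
10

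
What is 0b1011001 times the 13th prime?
Convert 0b1011001 (binary) → 64 + 16 + 8 + 1 = 89 (decimal)
Convert the 13th prime (prime index) → 41 (decimal)
Compute 89 × 41 = 3649
3649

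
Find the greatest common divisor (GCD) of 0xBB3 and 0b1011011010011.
Convert 0xBB3 (hexadecimal) → 11×256 + 11×16 + 3 = 2995 (decimal)
Convert 0b1011011010011 (binary) → 4096 + 1024 + 512 + 128 + 64 + 16 + 2 + 1 = 5843 (decimal)
Compute gcd(2995, 5843) = 1
1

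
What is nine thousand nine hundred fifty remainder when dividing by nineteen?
Convert nine thousand nine hundred fifty (English words) → 9×1000 + 9×100 + 50 = 9950 (decimal)
Convert nineteen (English words) → 19 (decimal)
Compute 9950 mod 19 = 13
13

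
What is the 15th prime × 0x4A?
Convert the 15th prime (prime index) → 47 (decimal)
Convert 0x4A (hexadecimal) → 4×16 + 10 = 74 (decimal)
Compute 47 × 74 = 3478
3478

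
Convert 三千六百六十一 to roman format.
Convert 三千六百六十一 (Chinese numeral) → 3×1000 + 6×100 + 6×10 + 1 = 3661 (decimal)
Convert 3661 (decimal) → 3661 = 1000 + 1000 + 1000 + 500 + 100 + 50 + 10 + 1 → MMMDCLXI (Roman numeral)
MMMDCLXI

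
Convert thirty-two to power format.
Convert thirty-two (English words) → 32 (decimal)
Convert 32 (decimal) → 2^5 (power)
2^5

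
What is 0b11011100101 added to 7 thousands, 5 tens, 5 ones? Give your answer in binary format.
Convert 0b11011100101 (binary) → 1024 + 512 + 128 + 64 + 32 + 4 + 1 = 1765 (decimal)
Convert 7 thousands, 5 tens, 5 ones (place-value notation) → 7×1000 + 5×10 + 5 = 7055 (decimal)
Compute 1765 + 7055 = 8820
Convert 8820 (decimal) → 8820 = 8192 + 512 + 64 + 32 + 16 + 4 → 0b10001001110100 (binary)
0b10001001110100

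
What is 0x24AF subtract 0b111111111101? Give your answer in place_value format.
Convert 0x24AF (hexadecimal) → 2×4096 + 4×256 + 10×16 + 15 = 9391 (decimal)
Convert 0b111111111101 (binary) → 2048 + 1024 + 512 + 256 + 128 + 64 + 32 + 16 + 8 + 4 + 1 = 4093 (decimal)
Compute 9391 - 4093 = 5298
Convert 5298 (decimal) → 5298 = 5×1000 + 2×100 + 9×10 + 8 → 5 thousands, 2 hundreds, 9 tens, 8 ones (place-value notation)
5 thousands, 2 hundreds, 9 tens, 8 ones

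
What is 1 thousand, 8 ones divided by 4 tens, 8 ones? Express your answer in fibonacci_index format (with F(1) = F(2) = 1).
Convert 1 thousand, 8 ones (place-value notation) → 1×1000 + 8 = 1008 (decimal)
Convert 4 tens, 8 ones (place-value notation) → 4×10 + 8 = 48 (decimal)
Compute 1008 ÷ 48 = 21
Convert 21 (decimal) → 1, 1, 2, 3, 5, 8, 13, 21 → the 8th Fibonacci number (Fibonacci index)
the 8th Fibonacci number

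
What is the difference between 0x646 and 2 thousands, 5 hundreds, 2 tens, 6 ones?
Convert 0x646 (hexadecimal) → 6×256 + 4×16 + 6 = 1606 (decimal)
Convert 2 thousands, 5 hundreds, 2 tens, 6 ones (place-value notation) → 2×1000 + 5×100 + 2×10 + 6 = 2526 (decimal)
Difference: |1606 - 2526| = 920
920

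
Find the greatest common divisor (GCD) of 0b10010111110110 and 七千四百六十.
Convert 0b10010111110110 (binary) → 8192 + 1024 + 256 + 128 + 64 + 32 + 16 + 4 + 2 = 9718 (decimal)
Convert 七千四百六十 (Chinese numeral) → 7×1000 + 4×100 + 6×10 = 7460 (decimal)
Compute gcd(9718, 7460) = 2
2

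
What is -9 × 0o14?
Convert 0o14 (octal) → 1×8 + 4 = 12 (decimal)
Compute -9 × 12 = -108
-108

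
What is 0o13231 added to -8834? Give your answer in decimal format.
Convert 0o13231 (octal) → 1×4096 + 3×512 + 2×64 + 3×8 + 1 = 5785 (decimal)
Compute 5785 + -8834 = -3049
-3049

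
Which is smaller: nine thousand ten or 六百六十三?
Convert nine thousand ten (English words) → 9×1000 + 10 = 9010 (decimal)
Convert 六百六十三 (Chinese numeral) → 6×100 + 6×10 + 3 = 663 (decimal)
Compare 9010 vs 663: smaller = 663
663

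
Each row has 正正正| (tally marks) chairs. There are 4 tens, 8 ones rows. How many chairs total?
Convert 正正正| (tally marks) → 5 + 5 + 5 + 1 = 16 (decimal)
Convert 4 tens, 8 ones (place-value notation) → 4×10 + 8 = 48 (decimal)
Compute 16 × 48 = 768
768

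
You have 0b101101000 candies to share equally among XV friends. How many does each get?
Convert 0b101101000 (binary) → 256 + 64 + 32 + 8 = 360 (decimal)
Convert XV (Roman numeral) → 10 + 5 = 15 (decimal)
Compute 360 ÷ 15 = 24
24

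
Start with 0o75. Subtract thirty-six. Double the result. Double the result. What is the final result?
Convert 0o75 (octal) → 7×8 + 5 = 61 (decimal)
Start: 61
Convert thirty-six (English words) → 36 (decimal)
61 - 36 = 25
25 × 2 = 50
50 × 2 = 100
100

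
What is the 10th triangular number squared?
The 10th triangular number = 10×11/2 = 55
Compute 55² = 55 × 55 = 3025
3025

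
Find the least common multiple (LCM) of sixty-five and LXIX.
Convert sixty-five (English words) → 65 (decimal)
Convert LXIX (Roman numeral) → 50 + 10 + 9 = 69 (decimal)
Compute lcm(65, 69) = 4485
4485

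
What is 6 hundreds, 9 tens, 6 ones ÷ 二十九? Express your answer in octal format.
Convert 6 hundreds, 9 tens, 6 ones (place-value notation) → 6×100 + 9×10 + 6 = 696 (decimal)
Convert 二十九 (Chinese numeral) → 2×10 + 9 = 29 (decimal)
Compute 696 ÷ 29 = 24
Convert 24 (decimal) → 24 = 3×8 → 0o30 (octal)
0o30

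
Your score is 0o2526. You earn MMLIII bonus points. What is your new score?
Convert 0o2526 (octal) → 2×512 + 5×64 + 2×8 + 6 = 1366 (decimal)
Convert MMLIII (Roman numeral) → 1000 + 1000 + 50 + 1 + 1 + 1 = 2053 (decimal)
Compute 1366 + 2053 = 3419
3419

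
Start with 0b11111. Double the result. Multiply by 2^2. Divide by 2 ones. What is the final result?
Convert 0b11111 (binary) → 16 + 8 + 4 + 2 + 1 = 31 (decimal)
Start: 31
31 × 2 = 62
Convert 2^2 (power) → 4 (decimal)
62 × 4 = 248
Convert 2 ones (place-value notation) → 2 (decimal)
248 ÷ 2 = 124
124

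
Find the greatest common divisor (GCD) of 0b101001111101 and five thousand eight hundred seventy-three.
Convert 0b101001111101 (binary) → 2048 + 512 + 64 + 32 + 16 + 8 + 4 + 1 = 2685 (decimal)
Convert five thousand eight hundred seventy-three (English words) → 5×1000 + 8×100 + 73 = 5873 (decimal)
Compute gcd(2685, 5873) = 1
1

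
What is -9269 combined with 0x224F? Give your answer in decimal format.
Convert 0x224F (hexadecimal) → 2×4096 + 2×256 + 4×16 + 15 = 8783 (decimal)
Compute -9269 + 8783 = -486
-486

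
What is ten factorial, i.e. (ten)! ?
Convert ten (English words) → 10 (decimal)
Compute 10! = 3628800
3628800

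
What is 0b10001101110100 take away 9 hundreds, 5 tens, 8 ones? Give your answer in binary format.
Convert 0b10001101110100 (binary) → 8192 + 512 + 256 + 64 + 32 + 16 + 4 = 9076 (decimal)
Convert 9 hundreds, 5 tens, 8 ones (place-value notation) → 9×100 + 5×10 + 8 = 958 (decimal)
Compute 9076 - 958 = 8118
Convert 8118 (decimal) → 8118 = 4096 + 2048 + 1024 + 512 + 256 + 128 + 32 + 16 + 4 + 2 → 0b1111110110110 (binary)
0b1111110110110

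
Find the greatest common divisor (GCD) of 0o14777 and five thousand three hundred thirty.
Convert 0o14777 (octal) → 1×4096 + 4×512 + 7×64 + 7×8 + 7 = 6655 (decimal)
Convert five thousand three hundred thirty (English words) → 5×1000 + 3×100 + 30 = 5330 (decimal)
Compute gcd(6655, 5330) = 5
5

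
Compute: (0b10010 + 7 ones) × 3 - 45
Convert 0b10010 (binary) → 16 + 2 = 18 (decimal)
Convert 7 ones (place-value notation) → 7 (decimal)
Expression in decimal: (18 + 7) × 3 - 45
Parentheses first: 18 + 7 = 25
Multiply: 25 × 3 = 75
Subtract: 75 - 45 = 30
30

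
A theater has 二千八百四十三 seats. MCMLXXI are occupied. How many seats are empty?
Convert 二千八百四十三 (Chinese numeral) → 2×1000 + 8×100 + 4×10 + 3 = 2843 (decimal)
Convert MCMLXXI (Roman numeral) → 1000 + 900 + 50 + 10 + 10 + 1 = 1971 (decimal)
Compute 2843 - 1971 = 872
872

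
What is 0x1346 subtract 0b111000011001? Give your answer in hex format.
Convert 0x1346 (hexadecimal) → 1×4096 + 3×256 + 4×16 + 6 = 4934 (decimal)
Convert 0b111000011001 (binary) → 2048 + 1024 + 512 + 16 + 8 + 1 = 3609 (decimal)
Compute 4934 - 3609 = 1325
Convert 1325 (decimal) → 1325 = 5×256 + 2×16 + 13 → 0x52D (hexadecimal)
0x52D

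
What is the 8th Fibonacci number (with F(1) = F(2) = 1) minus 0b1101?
The 8th Fibonacci number (with F(1) = F(2) = 1): 1, 1, 2, 3, 5, 8, 13, 21 → 21
Convert 0b1101 (binary) → 8 + 4 + 1 = 13 (decimal)
Compute 21 - 13 = 8
8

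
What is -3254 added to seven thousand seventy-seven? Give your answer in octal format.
Convert seven thousand seventy-seven (English words) → 7×1000 + 77 = 7077 (decimal)
Compute -3254 + 7077 = 3823
Convert 3823 (decimal) → 3823 = 7×512 + 3×64 + 5×8 + 7 → 0o7357 (octal)
0o7357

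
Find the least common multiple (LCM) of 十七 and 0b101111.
Convert 十七 (Chinese numeral) → 1×10 + 7 = 17 (decimal)
Convert 0b101111 (binary) → 32 + 8 + 4 + 2 + 1 = 47 (decimal)
Compute lcm(17, 47) = 799
799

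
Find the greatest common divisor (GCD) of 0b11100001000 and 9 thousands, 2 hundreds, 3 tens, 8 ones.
Convert 0b11100001000 (binary) → 1024 + 512 + 256 + 8 = 1800 (decimal)
Convert 9 thousands, 2 hundreds, 3 tens, 8 ones (place-value notation) → 9×1000 + 2×100 + 3×10 + 8 = 9238 (decimal)
Compute gcd(1800, 9238) = 2
2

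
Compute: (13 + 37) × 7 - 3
Parentheses first: 13 + 37 = 50
Multiply: 50 × 7 = 350
Subtract: 350 - 3 = 347
347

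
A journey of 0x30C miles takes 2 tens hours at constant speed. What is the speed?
Convert 0x30C (hexadecimal) → 3×256 + 12 = 780 (decimal)
Convert 2 tens (place-value notation) → 2×10 = 20 (decimal)
Compute 780 ÷ 20 = 39
39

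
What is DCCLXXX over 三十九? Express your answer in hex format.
Convert DCCLXXX (Roman numeral) → 500 + 100 + 100 + 50 + 10 + 10 + 10 = 780 (decimal)
Convert 三十九 (Chinese numeral) → 3×10 + 9 = 39 (decimal)
Compute 780 ÷ 39 = 20
Convert 20 (decimal) → 20 = 1×16 + 4 → 0x14 (hexadecimal)
0x14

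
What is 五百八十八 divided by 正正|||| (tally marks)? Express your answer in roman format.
Convert 五百八十八 (Chinese numeral) → 5×100 + 8×10 + 8 = 588 (decimal)
Convert 正正|||| (tally marks) → 5 + 5 + 4 = 14 (decimal)
Compute 588 ÷ 14 = 42
Convert 42 (decimal) → 42 = 40 + 1 + 1 → XLII (Roman numeral)
XLII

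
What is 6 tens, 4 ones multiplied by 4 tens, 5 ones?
Convert 6 tens, 4 ones (place-value notation) → 6×10 + 4 = 64 (decimal)
Convert 4 tens, 5 ones (place-value notation) → 4×10 + 5 = 45 (decimal)
Compute 64 × 45 = 2880
2880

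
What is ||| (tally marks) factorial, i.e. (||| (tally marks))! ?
Convert ||| (tally marks) → 3 (decimal)
Compute 3! = 6
6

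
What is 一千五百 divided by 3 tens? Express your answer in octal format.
Convert 一千五百 (Chinese numeral) → 1×1000 + 5×100 = 1500 (decimal)
Convert 3 tens (place-value notation) → 3×10 = 30 (decimal)
Compute 1500 ÷ 30 = 50
Convert 50 (decimal) → 50 = 6×8 + 2 → 0o62 (octal)
0o62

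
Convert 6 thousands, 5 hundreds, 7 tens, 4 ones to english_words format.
Convert 6 thousands, 5 hundreds, 7 tens, 4 ones (place-value notation) → 6×1000 + 5×100 + 7×10 + 4 = 6574 (decimal)
Convert 6574 (decimal) → 6574 = 6×1000 + 5×100 + 74 → six thousand five hundred seventy-four (English words)
six thousand five hundred seventy-four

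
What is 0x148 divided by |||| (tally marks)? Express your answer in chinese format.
Convert 0x148 (hexadecimal) → 1×256 + 4×16 + 8 = 328 (decimal)
Convert |||| (tally marks) → 4 (decimal)
Compute 328 ÷ 4 = 82
Convert 82 (decimal) → 82 = 8×10 + 2 → 八十二 (Chinese numeral)
八十二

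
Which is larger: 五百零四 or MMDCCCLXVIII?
Convert 五百零四 (Chinese numeral) → 5×100 + 4 = 504 (decimal)
Convert MMDCCCLXVIII (Roman numeral) → 1000 + 1000 + 500 + 100 + 100 + 100 + 50 + 10 + 5 + 1 + 1 + 1 = 2868 (decimal)
Compare 504 vs 2868: larger = 2868
2868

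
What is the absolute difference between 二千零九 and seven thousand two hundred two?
Convert 二千零九 (Chinese numeral) → 2×1000 + 9 = 2009 (decimal)
Convert seven thousand two hundred two (English words) → 7×1000 + 2×100 + 2 = 7202 (decimal)
Compute |2009 - 7202| = 5193
5193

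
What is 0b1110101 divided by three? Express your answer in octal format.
Convert 0b1110101 (binary) → 64 + 32 + 16 + 4 + 1 = 117 (decimal)
Convert three (English words) → 3 (decimal)
Compute 117 ÷ 3 = 39
Convert 39 (decimal) → 39 = 4×8 + 7 → 0o47 (octal)
0o47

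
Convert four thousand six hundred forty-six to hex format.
Convert four thousand six hundred forty-six (English words) → 4×1000 + 6×100 + 46 = 4646 (decimal)
Convert 4646 (decimal) → 4646 = 1×4096 + 2×256 + 2×16 + 6 → 0x1226 (hexadecimal)
0x1226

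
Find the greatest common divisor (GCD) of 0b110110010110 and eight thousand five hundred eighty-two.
Convert 0b110110010110 (binary) → 2048 + 1024 + 256 + 128 + 16 + 4 + 2 = 3478 (decimal)
Convert eight thousand five hundred eighty-two (English words) → 8×1000 + 5×100 + 82 = 8582 (decimal)
Compute gcd(3478, 8582) = 2
2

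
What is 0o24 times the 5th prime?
Convert 0o24 (octal) → 2×8 + 4 = 20 (decimal)
Convert the 5th prime (prime index) → 11 (decimal)
Compute 20 × 11 = 220
220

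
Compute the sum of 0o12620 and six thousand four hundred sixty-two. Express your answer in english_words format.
Convert 0o12620 (octal) → 1×4096 + 2×512 + 6×64 + 2×8 = 5520 (decimal)
Convert six thousand four hundred sixty-two (English words) → 6×1000 + 4×100 + 62 = 6462 (decimal)
Compute 5520 + 6462 = 11982
Convert 11982 (decimal) → 11982 = 11×1000 + 9×100 + 82 → eleven thousand nine hundred eighty-two (English words)
eleven thousand nine hundred eighty-two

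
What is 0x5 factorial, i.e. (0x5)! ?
Convert 0x5 (hexadecimal) → 5 (decimal)
Compute 5! = 120
120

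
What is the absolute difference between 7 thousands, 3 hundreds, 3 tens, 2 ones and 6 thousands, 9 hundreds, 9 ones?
Convert 7 thousands, 3 hundreds, 3 tens, 2 ones (place-value notation) → 7×1000 + 3×100 + 3×10 + 2 = 7332 (decimal)
Convert 6 thousands, 9 hundreds, 9 ones (place-value notation) → 6×1000 + 9×100 + 9 = 6909 (decimal)
Compute |7332 - 6909| = 423
423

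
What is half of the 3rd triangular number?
The 3rd triangular number = 3×4/2 = 6
Compute 6 ÷ 2 = 3
3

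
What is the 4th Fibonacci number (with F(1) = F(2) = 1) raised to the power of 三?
Convert the 4th Fibonacci number (with F(1) = F(2) = 1) (Fibonacci index) → 1, 1, 2, 3 → 3 (decimal)
Convert 三 (Chinese numeral) → 3 (decimal)
Compute 3 ^ 3 = 27
27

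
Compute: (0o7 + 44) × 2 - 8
Convert 0o7 (octal) → 7 (decimal)
Expression in decimal: (7 + 44) × 2 - 8
Parentheses first: 7 + 44 = 51
Multiply: 51 × 2 = 102
Subtract: 102 - 8 = 94
94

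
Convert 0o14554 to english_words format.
Convert 0o14554 (octal) → 1×4096 + 4×512 + 5×64 + 5×8 + 4 = 6508 (decimal)
Convert 6508 (decimal) → 6508 = 6×1000 + 5×100 + 8 → six thousand five hundred eight (English words)
six thousand five hundred eight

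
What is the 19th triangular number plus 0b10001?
The 19th triangular number = 19×20/2 = 190
Convert 0b10001 (binary) → 16 + 1 = 17 (decimal)
Compute 190 + 17 = 207
207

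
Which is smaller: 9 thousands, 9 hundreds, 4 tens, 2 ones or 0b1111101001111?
Convert 9 thousands, 9 hundreds, 4 tens, 2 ones (place-value notation) → 9×1000 + 9×100 + 4×10 + 2 = 9942 (decimal)
Convert 0b1111101001111 (binary) → 4096 + 2048 + 1024 + 512 + 256 + 64 + 8 + 4 + 2 + 1 = 8015 (decimal)
Compare 9942 vs 8015: smaller = 8015
8015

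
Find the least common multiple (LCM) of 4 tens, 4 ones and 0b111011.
Convert 4 tens, 4 ones (place-value notation) → 4×10 + 4 = 44 (decimal)
Convert 0b111011 (binary) → 32 + 16 + 8 + 2 + 1 = 59 (decimal)
Compute lcm(44, 59) = 2596
2596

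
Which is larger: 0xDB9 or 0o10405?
Convert 0xDB9 (hexadecimal) → 13×256 + 11×16 + 9 = 3513 (decimal)
Convert 0o10405 (octal) → 1×4096 + 4×64 + 5 = 4357 (decimal)
Compare 3513 vs 4357: larger = 4357
4357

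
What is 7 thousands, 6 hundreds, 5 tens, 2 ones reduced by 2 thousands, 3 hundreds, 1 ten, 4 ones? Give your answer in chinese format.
Convert 7 thousands, 6 hundreds, 5 tens, 2 ones (place-value notation) → 7×1000 + 6×100 + 5×10 + 2 = 7652 (decimal)
Convert 2 thousands, 3 hundreds, 1 ten, 4 ones (place-value notation) → 2×1000 + 3×100 + 1×10 + 4 = 2314 (decimal)
Compute 7652 - 2314 = 5338
Convert 5338 (decimal) → 5338 = 5×1000 + 3×100 + 3×10 + 8 → 五千三百三十八 (Chinese numeral)
五千三百三十八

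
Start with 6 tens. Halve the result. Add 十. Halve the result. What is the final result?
Convert 6 tens (place-value notation) → 6×10 = 60 (decimal)
Start: 60
60 ÷ 2 = 30
Convert 十 (Chinese numeral) → 1×10 = 10 (decimal)
30 + 10 = 40
40 ÷ 2 = 20
20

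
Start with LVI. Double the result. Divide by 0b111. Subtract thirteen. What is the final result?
Convert LVI (Roman numeral) → 50 + 5 + 1 = 56 (decimal)
Start: 56
56 × 2 = 112
Convert 0b111 (binary) → 4 + 2 + 1 = 7 (decimal)
112 ÷ 7 = 16
Convert thirteen (English words) → 13 (decimal)
16 - 13 = 3
3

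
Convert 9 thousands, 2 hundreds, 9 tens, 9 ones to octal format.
Convert 9 thousands, 2 hundreds, 9 tens, 9 ones (place-value notation) → 9×1000 + 2×100 + 9×10 + 9 = 9299 (decimal)
Convert 9299 (decimal) → 9299 = 2×4096 + 2×512 + 1×64 + 2×8 + 3 → 0o22123 (octal)
0o22123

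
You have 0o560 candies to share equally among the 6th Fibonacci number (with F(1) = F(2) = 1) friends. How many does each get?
Convert 0o560 (octal) → 5×64 + 6×8 = 368 (decimal)
Convert the 6th Fibonacci number (with F(1) = F(2) = 1) (Fibonacci index) → 1, 1, 2, 3, 5, 8 → 8 (decimal)
Compute 368 ÷ 8 = 46
46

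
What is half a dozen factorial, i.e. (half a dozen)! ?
Convert half a dozen (colloquial) → 6 (decimal)
Compute 6! = 720
720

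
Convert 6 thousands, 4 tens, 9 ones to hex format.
Convert 6 thousands, 4 tens, 9 ones (place-value notation) → 6×1000 + 4×10 + 9 = 6049 (decimal)
Convert 6049 (decimal) → 6049 = 1×4096 + 7×256 + 10×16 + 1 → 0x17A1 (hexadecimal)
0x17A1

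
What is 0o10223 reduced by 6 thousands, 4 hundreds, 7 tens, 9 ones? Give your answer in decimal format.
Convert 0o10223 (octal) → 1×4096 + 2×64 + 2×8 + 3 = 4243 (decimal)
Convert 6 thousands, 4 hundreds, 7 tens, 9 ones (place-value notation) → 6×1000 + 4×100 + 7×10 + 9 = 6479 (decimal)
Compute 4243 - 6479 = -2236
-2236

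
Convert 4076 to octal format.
Convert 4076 (decimal) → 4076 = 7×512 + 7×64 + 5×8 + 4 → 0o7754 (octal)
0o7754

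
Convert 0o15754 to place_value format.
Convert 0o15754 (octal) → 1×4096 + 5×512 + 7×64 + 5×8 + 4 = 7148 (decimal)
Convert 7148 (decimal) → 7148 = 7×1000 + 1×100 + 4×10 + 8 → 7 thousands, 1 hundred, 4 tens, 8 ones (place-value notation)
7 thousands, 1 hundred, 4 tens, 8 ones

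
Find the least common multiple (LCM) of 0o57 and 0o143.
Convert 0o57 (octal) → 5×8 + 7 = 47 (decimal)
Convert 0o143 (octal) → 1×64 + 4×8 + 3 = 99 (decimal)
Compute lcm(47, 99) = 4653
4653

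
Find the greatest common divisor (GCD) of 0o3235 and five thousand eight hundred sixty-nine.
Convert 0o3235 (octal) → 3×512 + 2×64 + 3×8 + 5 = 1693 (decimal)
Convert five thousand eight hundred sixty-nine (English words) → 5×1000 + 8×100 + 69 = 5869 (decimal)
Compute gcd(1693, 5869) = 1
1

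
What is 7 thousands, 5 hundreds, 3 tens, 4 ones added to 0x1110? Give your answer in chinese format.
Convert 7 thousands, 5 hundreds, 3 tens, 4 ones (place-value notation) → 7×1000 + 5×100 + 3×10 + 4 = 7534 (decimal)
Convert 0x1110 (hexadecimal) → 1×4096 + 1×256 + 1×16 = 4368 (decimal)
Compute 7534 + 4368 = 11902
Convert 11902 (decimal) → 11902 = 1×10000 + 1×1000 + 9×100 + 2 → 一万一千九百零二 (Chinese numeral)
一万一千九百零二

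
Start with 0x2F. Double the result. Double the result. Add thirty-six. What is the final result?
Convert 0x2F (hexadecimal) → 2×16 + 15 = 47 (decimal)
Start: 47
47 × 2 = 94
94 × 2 = 188
Convert thirty-six (English words) → 36 (decimal)
188 + 36 = 224
224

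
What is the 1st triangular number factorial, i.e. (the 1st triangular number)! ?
Convert the 1st triangular number (triangular index) → 1×2/2 = 1 (decimal)
Compute 1! = 1
1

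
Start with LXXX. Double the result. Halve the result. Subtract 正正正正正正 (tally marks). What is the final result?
Convert LXXX (Roman numeral) → 50 + 10 + 10 + 10 = 80 (decimal)
Start: 80
80 × 2 = 160
160 ÷ 2 = 80
Convert 正正正正正正 (tally marks) → 5 + 5 + 5 + 5 + 5 + 5 = 30 (decimal)
80 - 30 = 50
50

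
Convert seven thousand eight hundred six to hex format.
Convert seven thousand eight hundred six (English words) → 7×1000 + 8×100 + 6 = 7806 (decimal)
Convert 7806 (decimal) → 7806 = 1×4096 + 14×256 + 7×16 + 14 → 0x1E7E (hexadecimal)
0x1E7E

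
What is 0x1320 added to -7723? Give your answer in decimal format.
Convert 0x1320 (hexadecimal) → 1×4096 + 3×256 + 2×16 = 4896 (decimal)
Compute 4896 + -7723 = -2827
-2827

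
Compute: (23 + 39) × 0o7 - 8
Convert 0o7 (octal) → 7 (decimal)
Expression in decimal: (23 + 39) × 7 - 8
Parentheses first: 23 + 39 = 62
Multiply: 62 × 7 = 434
Subtract: 434 - 8 = 426
426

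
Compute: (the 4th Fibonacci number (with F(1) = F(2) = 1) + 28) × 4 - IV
Convert the 4th Fibonacci number (with F(1) = F(2) = 1) (Fibonacci index) → 1, 1, 2, 3 → 3 (decimal)
Convert IV (Roman numeral) → 4 (decimal)
Expression in decimal: (3 + 28) × 4 - 4
Parentheses first: 3 + 28 = 31
Multiply: 31 × 4 = 124
Subtract: 124 - 4 = 120
120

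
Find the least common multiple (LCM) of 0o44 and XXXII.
Convert 0o44 (octal) → 4×8 + 4 = 36 (decimal)
Convert XXXII (Roman numeral) → 10 + 10 + 10 + 1 + 1 = 32 (decimal)
Compute lcm(36, 32) = 288
288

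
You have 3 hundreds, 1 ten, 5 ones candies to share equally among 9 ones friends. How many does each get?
Convert 3 hundreds, 1 ten, 5 ones (place-value notation) → 3×100 + 1×10 + 5 = 315 (decimal)
Convert 9 ones (place-value notation) → 9 (decimal)
Compute 315 ÷ 9 = 35
35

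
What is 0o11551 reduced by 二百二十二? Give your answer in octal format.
Convert 0o11551 (octal) → 1×4096 + 1×512 + 5×64 + 5×8 + 1 = 4969 (decimal)
Convert 二百二十二 (Chinese numeral) → 2×100 + 2×10 + 2 = 222 (decimal)
Compute 4969 - 222 = 4747
Convert 4747 (decimal) → 4747 = 1×4096 + 1×512 + 2×64 + 1×8 + 3 → 0o11213 (octal)
0o11213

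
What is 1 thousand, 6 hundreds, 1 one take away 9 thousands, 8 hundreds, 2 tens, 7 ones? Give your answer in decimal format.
Convert 1 thousand, 6 hundreds, 1 one (place-value notation) → 1×1000 + 6×100 + 1 = 1601 (decimal)
Convert 9 thousands, 8 hundreds, 2 tens, 7 ones (place-value notation) → 9×1000 + 8×100 + 2×10 + 7 = 9827 (decimal)
Compute 1601 - 9827 = -8226
-8226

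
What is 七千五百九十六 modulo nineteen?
Convert 七千五百九十六 (Chinese numeral) → 7×1000 + 5×100 + 9×10 + 6 = 7596 (decimal)
Convert nineteen (English words) → 19 (decimal)
Compute 7596 mod 19 = 15
15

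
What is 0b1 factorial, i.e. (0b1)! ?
Convert 0b1 (binary) → 1 (decimal)
Compute 1! = 1
1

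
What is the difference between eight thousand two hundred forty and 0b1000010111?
Convert eight thousand two hundred forty (English words) → 8×1000 + 2×100 + 40 = 8240 (decimal)
Convert 0b1000010111 (binary) → 512 + 16 + 4 + 2 + 1 = 535 (decimal)
Difference: |8240 - 535| = 7705
7705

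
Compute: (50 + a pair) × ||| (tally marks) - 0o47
Convert a pair (colloquial) → 2 (decimal)
Convert ||| (tally marks) → 3 (decimal)
Convert 0o47 (octal) → 4×8 + 7 = 39 (decimal)
Expression in decimal: (50 + 2) × 3 - 39
Parentheses first: 50 + 2 = 52
Multiply: 52 × 3 = 156
Subtract: 156 - 39 = 117
117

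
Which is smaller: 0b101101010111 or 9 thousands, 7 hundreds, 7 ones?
Convert 0b101101010111 (binary) → 2048 + 512 + 256 + 64 + 16 + 4 + 2 + 1 = 2903 (decimal)
Convert 9 thousands, 7 hundreds, 7 ones (place-value notation) → 9×1000 + 7×100 + 7 = 9707 (decimal)
Compare 2903 vs 9707: smaller = 2903
2903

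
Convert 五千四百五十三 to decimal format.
Convert 五千四百五十三 (Chinese numeral) → 5×1000 + 4×100 + 5×10 + 3 = 5453 (decimal)
5453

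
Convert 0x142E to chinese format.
Convert 0x142E (hexadecimal) → 1×4096 + 4×256 + 2×16 + 14 = 5166 (decimal)
Convert 5166 (decimal) → 5166 = 5×1000 + 1×100 + 6×10 + 6 → 五千一百六十六 (Chinese numeral)
五千一百六十六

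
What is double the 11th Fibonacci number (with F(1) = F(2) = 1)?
The 11th Fibonacci number (with F(1) = F(2) = 1): 1, 1, 2, 3, 5, 8, 13, 21, 34, 55, 89 → 89
Compute 89 × 2 = 178
178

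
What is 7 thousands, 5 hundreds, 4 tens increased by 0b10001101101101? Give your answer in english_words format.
Convert 7 thousands, 5 hundreds, 4 tens (place-value notation) → 7×1000 + 5×100 + 4×10 = 7540 (decimal)
Convert 0b10001101101101 (binary) → 8192 + 512 + 256 + 64 + 32 + 8 + 4 + 1 = 9069 (decimal)
Compute 7540 + 9069 = 16609
Convert 16609 (decimal) → 16609 = 16×1000 + 6×100 + 9 → sixteen thousand six hundred nine (English words)
sixteen thousand six hundred nine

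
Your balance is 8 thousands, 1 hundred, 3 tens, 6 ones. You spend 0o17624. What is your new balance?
Convert 8 thousands, 1 hundred, 3 tens, 6 ones (place-value notation) → 8×1000 + 1×100 + 3×10 + 6 = 8136 (decimal)
Convert 0o17624 (octal) → 1×4096 + 7×512 + 6×64 + 2×8 + 4 = 8084 (decimal)
Compute 8136 - 8084 = 52
52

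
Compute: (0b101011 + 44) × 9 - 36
Convert 0b101011 (binary) → 32 + 8 + 2 + 1 = 43 (decimal)
Expression in decimal: (43 + 44) × 9 - 36
Parentheses first: 43 + 44 = 87
Multiply: 87 × 9 = 783
Subtract: 783 - 36 = 747
747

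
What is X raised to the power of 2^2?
Convert X (Roman numeral) → 10 (decimal)
Convert 2^2 (power) → 4 (decimal)
Compute 10 ^ 4 = 10000
10000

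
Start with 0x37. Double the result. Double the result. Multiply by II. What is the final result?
Convert 0x37 (hexadecimal) → 3×16 + 7 = 55 (decimal)
Start: 55
55 × 2 = 110
110 × 2 = 220
Convert II (Roman numeral) → 1 + 1 = 2 (decimal)
220 × 2 = 440
440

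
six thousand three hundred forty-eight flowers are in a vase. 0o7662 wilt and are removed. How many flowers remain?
Convert six thousand three hundred forty-eight (English words) → 6×1000 + 3×100 + 48 = 6348 (decimal)
Convert 0o7662 (octal) → 7×512 + 6×64 + 6×8 + 2 = 4018 (decimal)
Compute 6348 - 4018 = 2330
2330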